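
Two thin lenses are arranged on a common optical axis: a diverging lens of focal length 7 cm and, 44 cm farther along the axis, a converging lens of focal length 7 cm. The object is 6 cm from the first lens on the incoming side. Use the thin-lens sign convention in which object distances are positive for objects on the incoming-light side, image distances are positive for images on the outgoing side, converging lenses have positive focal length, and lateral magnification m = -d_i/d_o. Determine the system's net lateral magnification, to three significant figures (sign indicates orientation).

-0.0937

First lens: d_i1 = 1/(1/(-7) - 1/6) = -3.231 cm.
m_1 = -(-3.231)/6 = 0.5385.
The intermediate image is virtual, 3.231 cm to the left of lens 1, so d_o2 = L - d_i1 = 44 - (-3.231) = 47.231 cm.
Second lens: d_i2 = 1/(1/7 - 1/(47.231)) = 8.218 cm.
m_2 = -(8.218)/(47.231) = -0.1740.
Total m = m_1 x m_2 = (0.5385)(-0.1740) = -0.0937.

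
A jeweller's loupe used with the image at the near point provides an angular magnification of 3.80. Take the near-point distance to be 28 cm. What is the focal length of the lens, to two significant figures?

For the image at the near point, M = 1 + D/f.
f = D/(M - 1) = 28/(3.8 - 1) = 10.000 cm.

10 cm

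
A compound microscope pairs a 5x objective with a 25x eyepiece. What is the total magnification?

125

The overall magnification of a compound microscope is the product of the objective and eyepiece magnifications:
M = M_obj x M_eye = 5 x 25 = 125.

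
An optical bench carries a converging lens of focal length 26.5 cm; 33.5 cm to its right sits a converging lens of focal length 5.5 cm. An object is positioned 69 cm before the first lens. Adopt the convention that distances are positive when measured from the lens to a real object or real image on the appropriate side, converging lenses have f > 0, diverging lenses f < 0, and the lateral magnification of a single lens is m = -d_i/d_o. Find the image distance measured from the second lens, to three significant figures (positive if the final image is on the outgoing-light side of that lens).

3.49 cm

Lens 1: 1/d_i1 = 1/f_1 - 1/d_o1 = 1/26.5 - 1/69 = 0.02324 cm^-1, so d_i1 = 43.024 cm.
This image would form 43.024 cm past lens 1, i.e. 9.524 cm beyond lens 2, so it is a virtual object for lens 2: d_o2 = 33.5 - 43.024 = -9.524 cm.
Lens 2: 1/d_i2 = 1/f_2 - 1/d_o2 = 1/5.5 - 1/(-9.524) = 0.28682 cm^-1, so d_i2 = 3.486 cm.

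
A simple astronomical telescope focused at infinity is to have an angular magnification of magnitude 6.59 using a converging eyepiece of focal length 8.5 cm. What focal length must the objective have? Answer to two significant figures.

56 cm

|M| = f_obj/|f_eye|, so f_obj = |M| x |f_eye| = 6.59 x 8.5 = 56.015 cm.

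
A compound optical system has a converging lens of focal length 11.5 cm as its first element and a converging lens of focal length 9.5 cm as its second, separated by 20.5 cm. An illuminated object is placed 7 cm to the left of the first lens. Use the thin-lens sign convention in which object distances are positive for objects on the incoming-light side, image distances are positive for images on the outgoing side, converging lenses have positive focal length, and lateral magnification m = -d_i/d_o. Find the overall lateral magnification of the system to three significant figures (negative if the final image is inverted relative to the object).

Applying the thin-lens equation to the first lens, 1/11.5 = 1/7 + 1/d_i1, which gives d_i1 = -17.889 cm.
Its lateral magnification is m_1 = -d_i1/d_o1 = -(-17.889)/7 = 2.5556.
The intermediate image is virtual, 17.889 cm to the left of lens 1, so d_o2 = L - d_i1 = 20.5 - (-17.889) = 38.389 cm.
Applying the thin-lens equation again with f_2 = 9.5 cm and d_o2 = 38.389 cm gives d_i2 = 12.624 cm.
m_2 = -(12.624)/(38.389) = -0.3288.
Total m = m_1 x m_2 = (2.5556)(-0.3288) = -0.8404.

-0.840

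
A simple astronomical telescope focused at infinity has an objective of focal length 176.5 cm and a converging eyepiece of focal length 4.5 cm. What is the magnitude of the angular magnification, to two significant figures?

39

|M| = f_obj/|f_eye| = 176.5/4.5 = 39.222.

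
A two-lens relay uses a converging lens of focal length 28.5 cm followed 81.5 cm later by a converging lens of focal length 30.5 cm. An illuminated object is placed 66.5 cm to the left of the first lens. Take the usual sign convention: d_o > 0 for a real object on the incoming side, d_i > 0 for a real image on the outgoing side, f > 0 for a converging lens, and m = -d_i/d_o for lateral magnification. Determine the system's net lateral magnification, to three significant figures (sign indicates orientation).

20.3

First lens: d_i1 = 1/(1/28.5 - 1/66.5) = 49.875 cm.
m_1 = -(49.875)/66.5 = -0.7500.
That image sits 31.625 cm in front of the second lens, so d_o2 = 31.625 cm.
Second lens: d_i2 = 1/(1/30.5 - 1/(31.625)) = 857.389 cm.
m_2 = -(857.389)/(31.625) = -27.1111.
The system's lateral magnification is m_1 m_2 = (-0.7500)(-27.1111) = 20.3333.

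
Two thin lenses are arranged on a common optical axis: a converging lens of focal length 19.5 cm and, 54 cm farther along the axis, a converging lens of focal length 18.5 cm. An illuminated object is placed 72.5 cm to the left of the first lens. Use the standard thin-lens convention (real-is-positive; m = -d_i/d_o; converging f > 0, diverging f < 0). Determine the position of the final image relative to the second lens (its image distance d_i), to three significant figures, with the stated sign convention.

57.3 cm

First lens: d_i1 = 1/(1/19.5 - 1/72.5) = 26.675 cm.
That image sits 27.325 cm in front of the second lens, so d_o2 = 27.325 cm.
Second lens: d_i2 = 1/(1/18.5 - 1/(27.325)) = 57.280 cm.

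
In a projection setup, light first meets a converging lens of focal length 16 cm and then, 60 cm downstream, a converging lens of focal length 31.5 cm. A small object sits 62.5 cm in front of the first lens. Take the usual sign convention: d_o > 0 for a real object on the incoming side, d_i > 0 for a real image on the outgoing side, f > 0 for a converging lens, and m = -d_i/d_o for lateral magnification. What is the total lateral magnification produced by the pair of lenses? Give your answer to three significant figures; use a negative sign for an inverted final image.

1.55

Lens 1: 1/d_i1 = 1/f_1 - 1/d_o1 = 1/16 - 1/62.5 = 0.04650 cm^-1, so d_i1 = 21.505 cm.
m_1 = -(21.505)/62.5 = -0.3441.
That image sits 38.495 cm in front of the second lens, so d_o2 = 38.495 cm.
Lens 2: 1/d_i2 = 1/f_2 - 1/d_o2 = 1/31.5 - 1/(38.495) = 0.00577 cm^-1, so d_i2 = 173.359 cm.
m_2 = -(173.359)/(38.495) = -4.5035.
Total m = m_1 x m_2 = (-0.3441)(-4.5035) = 1.5496.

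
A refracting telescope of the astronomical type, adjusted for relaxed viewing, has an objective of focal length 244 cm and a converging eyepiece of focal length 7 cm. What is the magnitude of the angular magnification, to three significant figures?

34.9

|M| = f_obj/|f_eye| = 244/7 = 34.857.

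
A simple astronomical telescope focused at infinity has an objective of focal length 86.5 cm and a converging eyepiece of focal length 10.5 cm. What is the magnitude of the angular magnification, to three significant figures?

8.24

|M| = f_obj/|f_eye| = 86.5/10.5 = 8.238.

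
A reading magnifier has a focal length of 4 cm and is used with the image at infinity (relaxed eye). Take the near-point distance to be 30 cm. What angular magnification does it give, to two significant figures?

7.5

M = D/f = 30/4 = 7.500.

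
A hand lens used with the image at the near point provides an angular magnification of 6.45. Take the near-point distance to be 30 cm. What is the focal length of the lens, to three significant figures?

5.50 cm

For the image at the near point, M = 1 + D/f.
f = D/(M - 1) = 30/(6.45 - 1) = 5.505 cm.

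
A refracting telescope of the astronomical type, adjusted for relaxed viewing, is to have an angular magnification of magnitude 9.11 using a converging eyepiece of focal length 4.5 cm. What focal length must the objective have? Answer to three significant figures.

|M| = f_obj/|f_eye|, so f_obj = |M| x |f_eye| = 9.11 x 4.5 = 40.995 cm.

41.0 cm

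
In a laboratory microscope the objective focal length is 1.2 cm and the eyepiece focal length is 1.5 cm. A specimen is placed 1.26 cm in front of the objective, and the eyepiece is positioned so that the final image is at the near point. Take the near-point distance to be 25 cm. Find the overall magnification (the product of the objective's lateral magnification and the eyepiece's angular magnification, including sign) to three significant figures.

Objective: 1/d_i = 1/f_obj - 1/d_o = 1/1.2 - 1/1.26 = 0.03968 cm^-1, so d_i = 25.200 cm.
m_obj = -d_i/d_o = -25.200/1.26 = -20.000.
Eyepiece angular magnification (image at near point): M_eye = 1 + D/f_e = 1 + 25/1.5 = 17.667.
Overall M = m_obj x M_eye = (-20.000)(17.667) = -353.33.

-353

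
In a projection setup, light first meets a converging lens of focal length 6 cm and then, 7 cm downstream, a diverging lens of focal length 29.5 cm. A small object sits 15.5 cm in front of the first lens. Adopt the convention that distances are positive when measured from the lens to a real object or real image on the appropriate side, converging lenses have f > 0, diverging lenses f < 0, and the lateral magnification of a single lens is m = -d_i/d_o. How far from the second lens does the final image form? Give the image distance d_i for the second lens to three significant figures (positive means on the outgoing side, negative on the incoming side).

Applying the thin-lens equation to the first lens, 1/6 = 1/15.5 + 1/d_i1, which gives d_i1 = 9.789 cm.
Since 9.789 cm > 7 cm, the first image lies past the second lens and serves as a virtual object: d_o2 = L - d_i1 = -2.789 cm.
Applying the thin-lens equation again with f_2 = -29.5 cm and d_o2 = -2.789 cm gives d_i2 = 3.081 cm.

3.08 cm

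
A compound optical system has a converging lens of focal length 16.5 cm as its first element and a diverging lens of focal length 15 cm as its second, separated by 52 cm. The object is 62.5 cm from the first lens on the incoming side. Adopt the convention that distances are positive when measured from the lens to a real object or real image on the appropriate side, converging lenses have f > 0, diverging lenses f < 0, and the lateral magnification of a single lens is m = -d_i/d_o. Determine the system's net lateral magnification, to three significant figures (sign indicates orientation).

-0.121

Applying the thin-lens equation to the first lens, 1/16.5 = 1/62.5 + 1/d_i1, which gives d_i1 = 22.418 cm.
Its lateral magnification is m_1 = -d_i1/d_o1 = -(22.418)/62.5 = -0.3587.
Object distance for lens 2: d_o2 = 52 - 22.418 = 29.582 cm.
Applying the thin-lens equation again with f_2 = -15 cm and d_o2 = 29.582 cm gives d_i2 = -9.953 cm.
m_2 = -(-9.953)/(29.582) = 0.3365.
Overall magnification: m = m_1 m_2 = -0.1207.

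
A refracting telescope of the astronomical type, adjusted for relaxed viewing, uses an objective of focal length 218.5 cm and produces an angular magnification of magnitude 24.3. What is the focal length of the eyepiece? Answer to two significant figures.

|M| = f_obj/f_eye, so f_eye = f_obj/|M| = 218.5/24.3 = 8.992 cm.

9.0 cm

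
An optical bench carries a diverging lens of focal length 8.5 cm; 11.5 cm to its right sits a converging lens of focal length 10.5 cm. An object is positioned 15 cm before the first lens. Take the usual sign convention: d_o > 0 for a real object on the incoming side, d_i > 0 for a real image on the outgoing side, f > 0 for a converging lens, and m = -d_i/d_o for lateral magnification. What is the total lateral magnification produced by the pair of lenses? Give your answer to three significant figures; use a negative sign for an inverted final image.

-0.591

First lens: d_i1 = 1/(1/(-8.5) - 1/15) = -5.426 cm.
m_1 = -(-5.426)/15 = 0.3617.
With d_i1 < 0 the first image is virtual and lies on the object side; the object distance for lens 2 is d_o2 = 11.5 - (-5.426) = 16.926 cm.
Second lens: d_i2 = 1/(1/10.5 - 1/(16.926)) = 27.658 cm.
m_2 = -(27.658)/(16.926) = -1.6341.
Overall magnification: m = m_1 m_2 = -0.5911.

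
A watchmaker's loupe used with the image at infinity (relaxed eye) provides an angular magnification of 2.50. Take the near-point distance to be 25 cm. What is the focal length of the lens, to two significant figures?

For the image at infinity, M = D/f.
f = D/M = 25/2.5 = 10.000 cm.

10 cm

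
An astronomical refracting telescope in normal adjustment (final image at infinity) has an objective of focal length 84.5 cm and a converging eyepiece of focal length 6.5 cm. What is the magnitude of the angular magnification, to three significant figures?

13.0

|M| = f_obj/|f_eye| = 84.5/6.5 = 13.000.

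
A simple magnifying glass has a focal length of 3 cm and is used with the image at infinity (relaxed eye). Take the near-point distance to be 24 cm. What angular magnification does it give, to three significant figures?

M = D/f = 24/3 = 8.000.

8.00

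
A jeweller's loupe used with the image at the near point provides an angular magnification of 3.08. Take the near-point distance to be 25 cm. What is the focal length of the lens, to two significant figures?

12 cm

For the image at the near point, M = 1 + D/f.
f = D/(M - 1) = 25/(3.08 - 1) = 12.019 cm.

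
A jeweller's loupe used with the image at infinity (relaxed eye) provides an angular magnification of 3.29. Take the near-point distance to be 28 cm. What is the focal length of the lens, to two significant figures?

For the image at infinity, M = D/f.
f = D/M = 28/3.29 = 8.511 cm.

8.5 cm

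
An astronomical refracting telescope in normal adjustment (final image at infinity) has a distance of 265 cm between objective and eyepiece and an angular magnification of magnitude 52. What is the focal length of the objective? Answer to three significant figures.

260 cm

In normal adjustment the tube length equals f_obj + f_eye and |M| = f_obj/f_eye.
So f_obj = 52 f_eye and 52 f_eye + f_eye = 265 cm, giving f_eye = 265/53 = 5.000 cm and f_obj = 260.000 cm.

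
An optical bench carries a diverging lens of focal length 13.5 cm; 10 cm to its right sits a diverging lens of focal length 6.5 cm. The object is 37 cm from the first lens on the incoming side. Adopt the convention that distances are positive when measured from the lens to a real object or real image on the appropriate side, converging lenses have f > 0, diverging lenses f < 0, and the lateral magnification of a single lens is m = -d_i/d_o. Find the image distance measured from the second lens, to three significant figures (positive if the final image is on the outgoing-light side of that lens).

Applying the thin-lens equation to the first lens, 1/(-13.5) = 1/37 + 1/d_i1, which gives d_i1 = -9.891 cm.
With d_i1 < 0 the first image is virtual and lies on the object side; the object distance for lens 2 is d_o2 = 10 - (-9.891) = 19.891 cm.
Applying the thin-lens equation again with f_2 = -6.5 cm and d_o2 = 19.891 cm gives d_i2 = -4.899 cm.

-4.90 cm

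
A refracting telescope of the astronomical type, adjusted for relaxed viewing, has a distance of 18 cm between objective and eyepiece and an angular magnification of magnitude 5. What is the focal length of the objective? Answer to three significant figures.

In normal adjustment the tube length equals f_obj + f_eye and |M| = f_obj/f_eye.
So f_obj = 5 f_eye and 5 f_eye + f_eye = 18 cm, giving f_eye = 18/6 = 3.000 cm and f_obj = 15.000 cm.

15.0 cm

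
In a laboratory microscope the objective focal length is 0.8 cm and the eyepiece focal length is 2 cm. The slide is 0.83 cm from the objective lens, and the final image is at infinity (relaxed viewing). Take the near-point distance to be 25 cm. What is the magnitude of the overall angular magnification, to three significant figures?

Objective: 1/d_i = 1/f_obj - 1/d_o = 1/0.8 - 1/0.83 = 0.04518 cm^-1, so d_i = 22.133 cm.
m_obj = -d_i/d_o = -22.133/0.83 = -26.667.
Eyepiece angular magnification (image at infinity): M_eye = D/f_e = 25/2 = 12.500.
Overall M = m_obj x M_eye = (-26.667)(12.500) = -333.33.
|M| = 333.33.

333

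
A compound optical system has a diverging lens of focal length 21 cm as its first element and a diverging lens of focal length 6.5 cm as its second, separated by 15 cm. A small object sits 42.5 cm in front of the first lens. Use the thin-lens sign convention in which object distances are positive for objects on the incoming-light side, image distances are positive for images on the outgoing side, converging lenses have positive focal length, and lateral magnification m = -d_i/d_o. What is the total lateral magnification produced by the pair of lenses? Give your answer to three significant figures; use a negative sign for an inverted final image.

0.0605

Lens 1: 1/d_i1 = 1/f_1 - 1/d_o1 = 1/(-21) - 1/42.5 = -0.07115 cm^-1, so d_i1 = -14.055 cm.
m_1 = -(-14.055)/42.5 = 0.3307.
The intermediate image is virtual, 14.055 cm to the left of lens 1, so d_o2 = L - d_i1 = 15 - (-14.055) = 29.055 cm.
Lens 2: 1/d_i2 = 1/f_2 - 1/d_o2 = 1/(-6.5) - 1/(29.055) = -0.18826 cm^-1, so d_i2 = -5.312 cm.
m_2 = -(-5.312)/(29.055) = 0.1828.
Overall magnification: m = m_1 m_2 = 0.0605.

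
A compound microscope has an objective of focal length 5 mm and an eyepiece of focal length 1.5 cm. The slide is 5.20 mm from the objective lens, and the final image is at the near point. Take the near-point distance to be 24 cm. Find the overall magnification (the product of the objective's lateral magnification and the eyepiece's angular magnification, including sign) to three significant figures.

-425

Convert to cm: f_obj = 5 mm = 0.5 cm; d_o = 5.20 mm = 0.52 cm.
Objective: 1/d_i = 1/f_obj - 1/d_o = 1/0.5 - 1/0.52 = 0.07692 cm^-1, so d_i = 13.000 cm.
m_obj = -d_i/d_o = -13.000/0.52 = -25.000.
Eyepiece angular magnification (image at near point): M_eye = 1 + D/f_e = 1 + 24/1.5 = 17.000.
Overall M = m_obj x M_eye = (-25.000)(17.000) = -425.00.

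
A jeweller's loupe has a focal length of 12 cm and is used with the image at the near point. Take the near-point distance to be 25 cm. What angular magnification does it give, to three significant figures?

M = 1 + D/f = 1 + 25/12 = 3.083.

3.08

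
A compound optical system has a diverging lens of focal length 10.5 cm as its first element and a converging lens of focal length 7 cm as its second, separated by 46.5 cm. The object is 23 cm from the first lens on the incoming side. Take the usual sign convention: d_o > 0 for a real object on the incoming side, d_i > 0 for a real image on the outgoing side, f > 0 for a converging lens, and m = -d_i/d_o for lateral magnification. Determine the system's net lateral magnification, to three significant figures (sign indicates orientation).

First lens: d_i1 = 1/(1/(-10.5) - 1/23) = -7.209 cm.
m_1 = -(-7.209)/23 = 0.3134.
The intermediate image is virtual, 7.209 cm to the left of lens 1, so d_o2 = L - d_i1 = 46.5 - (-7.209) = 53.709 cm.
Second lens: d_i2 = 1/(1/7 - 1/(53.709)) = 8.049 cm.
m_2 = -(8.049)/(53.709) = -0.1499.
Total m = m_1 x m_2 = (0.3134)(-0.1499) = -0.0470.

-0.0470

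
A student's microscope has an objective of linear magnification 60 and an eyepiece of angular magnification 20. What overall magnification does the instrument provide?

The overall magnification of a compound microscope is the product of the objective and eyepiece magnifications:
M = M_obj x M_eye = 60 x 20 = 1200.

1200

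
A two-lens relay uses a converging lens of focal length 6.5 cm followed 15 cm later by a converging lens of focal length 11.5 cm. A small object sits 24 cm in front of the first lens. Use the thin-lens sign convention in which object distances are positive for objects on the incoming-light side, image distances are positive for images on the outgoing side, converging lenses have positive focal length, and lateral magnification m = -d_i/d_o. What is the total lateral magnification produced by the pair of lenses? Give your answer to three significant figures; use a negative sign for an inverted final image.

-0.789

Lens 1: 1/d_i1 = 1/f_1 - 1/d_o1 = 1/6.5 - 1/24 = 0.11218 cm^-1, so d_i1 = 8.914 cm.
m_1 = -(8.914)/24 = -0.3714.
That image sits 6.086 cm in front of the second lens, so d_o2 = 6.086 cm.
Lens 2: 1/d_i2 = 1/f_2 - 1/d_o2 = 1/11.5 - 1/(6.086) = -0.07736 cm^-1, so d_i2 = -12.926 cm.
m_2 = -(-12.926)/(6.086) = 2.1240.
The system's lateral magnification is m_1 m_2 = (-0.3714)(2.1240) = -0.7889.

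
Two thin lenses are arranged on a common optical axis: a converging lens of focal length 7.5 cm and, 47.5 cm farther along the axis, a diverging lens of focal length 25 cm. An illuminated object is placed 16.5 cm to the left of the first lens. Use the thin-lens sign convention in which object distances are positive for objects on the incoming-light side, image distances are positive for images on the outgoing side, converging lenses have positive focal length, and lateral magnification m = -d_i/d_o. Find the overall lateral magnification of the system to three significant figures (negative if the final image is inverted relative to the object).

Applying the thin-lens equation to the first lens, 1/7.5 = 1/16.5 + 1/d_i1, which gives d_i1 = 13.750 cm.
Its lateral magnification is m_1 = -d_i1/d_o1 = -(13.750)/16.5 = -0.8333.
The intermediate image is 13.750 cm to the right of lens 1, so d_o2 = L - d_i1 = 47.5 - 13.750 = 33.750 cm.
Applying the thin-lens equation again with f_2 = -25 cm and d_o2 = 33.750 cm gives d_i2 = -14.362 cm.
m_2 = -(-14.362)/(33.750) = 0.4255.
Overall magnification: m = m_1 m_2 = -0.3546.

-0.355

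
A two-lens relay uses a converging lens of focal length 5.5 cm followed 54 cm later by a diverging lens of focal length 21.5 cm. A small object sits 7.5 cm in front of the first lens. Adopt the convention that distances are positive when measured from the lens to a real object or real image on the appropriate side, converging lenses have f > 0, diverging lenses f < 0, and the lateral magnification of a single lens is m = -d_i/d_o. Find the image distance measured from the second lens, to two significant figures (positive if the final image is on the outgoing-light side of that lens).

Applying the thin-lens equation to the first lens, 1/5.5 = 1/7.5 + 1/d_i1, which gives d_i1 = 20.625 cm.
Object distance for lens 2: d_o2 = 54 - 20.625 = 33.375 cm.
Applying the thin-lens equation again with f_2 = -21.5 cm and d_o2 = 33.375 cm gives d_i2 = -13.076 cm.

-13 cm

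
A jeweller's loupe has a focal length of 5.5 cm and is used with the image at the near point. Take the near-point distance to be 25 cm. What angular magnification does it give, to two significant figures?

5.5

M = 1 + D/f = 1 + 25/5.5 = 5.545.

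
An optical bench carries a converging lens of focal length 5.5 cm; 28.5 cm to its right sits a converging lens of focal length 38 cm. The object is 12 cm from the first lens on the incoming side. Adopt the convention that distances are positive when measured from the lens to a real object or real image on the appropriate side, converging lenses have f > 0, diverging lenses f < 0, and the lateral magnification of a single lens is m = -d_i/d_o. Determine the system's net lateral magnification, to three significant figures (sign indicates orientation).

Applying the thin-lens equation to the first lens, 1/5.5 = 1/12 + 1/d_i1, which gives d_i1 = 10.154 cm.
Its lateral magnification is m_1 = -d_i1/d_o1 = -(10.154)/12 = -0.8462.
That image sits 18.346 cm in front of the second lens, so d_o2 = 18.346 cm.
Applying the thin-lens equation again with f_2 = 38 cm and d_o2 = 18.346 cm gives d_i2 = -35.472 cm.
m_2 = -(-35.472)/(18.346) = 1.9335.
Overall magnification: m = m_1 m_2 = -1.6360.

-1.64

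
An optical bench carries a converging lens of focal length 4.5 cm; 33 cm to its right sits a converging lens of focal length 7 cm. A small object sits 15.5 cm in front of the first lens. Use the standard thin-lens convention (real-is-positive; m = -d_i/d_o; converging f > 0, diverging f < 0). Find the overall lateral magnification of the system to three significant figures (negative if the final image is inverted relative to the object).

First lens: d_i1 = 1/(1/4.5 - 1/15.5) = 6.341 cm.
m_1 = -(6.341)/15.5 = -0.4091.
The intermediate image is 6.341 cm to the right of lens 1, so d_o2 = L - d_i1 = 33 - 6.341 = 26.659 cm.
Second lens: d_i2 = 1/(1/7 - 1/(26.659)) = 9.492 cm.
m_2 = -(9.492)/(26.659) = -0.3561.
Total m = m_1 x m_2 = (-0.4091)(-0.3561) = 0.1457.

0.146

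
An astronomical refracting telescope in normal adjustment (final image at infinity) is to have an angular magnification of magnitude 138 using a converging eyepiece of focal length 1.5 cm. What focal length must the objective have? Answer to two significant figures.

210 cm

|M| = f_obj/|f_eye|, so f_obj = |M| x |f_eye| = 138.0 x 1.5 = 207.000 cm.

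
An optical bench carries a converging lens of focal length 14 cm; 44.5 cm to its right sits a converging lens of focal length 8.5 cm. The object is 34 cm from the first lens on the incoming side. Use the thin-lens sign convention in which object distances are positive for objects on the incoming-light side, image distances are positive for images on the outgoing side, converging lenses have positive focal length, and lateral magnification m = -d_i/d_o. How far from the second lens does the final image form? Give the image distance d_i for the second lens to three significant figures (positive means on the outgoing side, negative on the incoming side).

First lens: d_i1 = 1/(1/14 - 1/34) = 23.800 cm.
That image sits 20.700 cm in front of the second lens, so d_o2 = 20.700 cm.
Second lens: d_i2 = 1/(1/8.5 - 1/(20.700)) = 14.422 cm.

14.4 cm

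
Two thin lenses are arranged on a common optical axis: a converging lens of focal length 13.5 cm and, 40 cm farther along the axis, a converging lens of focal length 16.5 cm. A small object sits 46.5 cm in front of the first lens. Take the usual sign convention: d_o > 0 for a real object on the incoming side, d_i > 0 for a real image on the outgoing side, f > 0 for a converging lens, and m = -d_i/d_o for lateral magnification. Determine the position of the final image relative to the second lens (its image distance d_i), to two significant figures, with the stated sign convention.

First lens: d_i1 = 1/(1/13.5 - 1/46.5) = 19.023 cm.
That image sits 20.977 cm in front of the second lens, so d_o2 = 20.977 cm.
Second lens: d_i2 = 1/(1/16.5 - 1/(20.977)) = 77.307 cm.

77 cm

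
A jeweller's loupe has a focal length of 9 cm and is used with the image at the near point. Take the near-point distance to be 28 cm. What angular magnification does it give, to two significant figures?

M = 1 + D/f = 1 + 28/9 = 4.111.

4.1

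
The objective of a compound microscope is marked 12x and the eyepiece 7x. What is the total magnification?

The overall magnification of a compound microscope is the product of the objective and eyepiece magnifications:
M = M_obj x M_eye = 12 x 7 = 84.

84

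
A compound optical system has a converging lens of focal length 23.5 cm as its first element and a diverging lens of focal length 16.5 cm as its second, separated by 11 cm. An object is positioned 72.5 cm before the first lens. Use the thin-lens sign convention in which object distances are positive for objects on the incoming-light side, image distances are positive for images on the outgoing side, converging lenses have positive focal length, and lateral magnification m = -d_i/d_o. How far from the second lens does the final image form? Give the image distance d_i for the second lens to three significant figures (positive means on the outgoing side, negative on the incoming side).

Lens 1: 1/d_i1 = 1/f_1 - 1/d_o1 = 1/23.5 - 1/72.5 = 0.02876 cm^-1, so d_i1 = 34.770 cm.
This image would form 34.770 cm past lens 1, i.e. 23.770 cm beyond lens 2, so it is a virtual object for lens 2: d_o2 = 11 - 34.770 = -23.770 cm.
Lens 2: 1/d_i2 = 1/f_2 - 1/d_o2 = 1/(-16.5) - 1/(-23.770) = -0.01854 cm^-1, so d_i2 = -53.946 cm.

-53.9 cm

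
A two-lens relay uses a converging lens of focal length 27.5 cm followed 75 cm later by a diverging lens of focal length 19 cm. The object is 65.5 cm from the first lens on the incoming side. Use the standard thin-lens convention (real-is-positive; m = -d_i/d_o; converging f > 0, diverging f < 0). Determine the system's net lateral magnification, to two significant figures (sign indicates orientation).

Lens 1: 1/d_i1 = 1/f_1 - 1/d_o1 = 1/27.5 - 1/65.5 = 0.02110 cm^-1, so d_i1 = 47.401 cm.
m_1 = -(47.401)/65.5 = -0.7237.
The intermediate image is 47.401 cm to the right of lens 1, so d_o2 = L - d_i1 = 75 - 47.401 = 27.599 cm.
Lens 2: 1/d_i2 = 1/f_2 - 1/d_o2 = 1/(-19) - 1/(27.599) = -0.08887 cm^-1, so d_i2 = -11.253 cm.
m_2 = -(-11.253)/(27.599) = 0.4077.
Overall magnification: m = m_1 m_2 = -0.2951.

-0.30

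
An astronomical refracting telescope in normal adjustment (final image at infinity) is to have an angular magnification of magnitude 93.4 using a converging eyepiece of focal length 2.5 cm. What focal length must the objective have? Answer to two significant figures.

230 cm

|M| = f_obj/|f_eye|, so f_obj = |M| x |f_eye| = 93.4 x 2.5 = 233.500 cm.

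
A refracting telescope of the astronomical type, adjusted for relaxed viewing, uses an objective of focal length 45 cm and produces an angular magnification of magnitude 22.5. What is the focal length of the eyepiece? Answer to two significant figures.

|M| = f_obj/f_eye, so f_eye = f_obj/|M| = 45/22.5 = 2.000 cm.

2.0 cm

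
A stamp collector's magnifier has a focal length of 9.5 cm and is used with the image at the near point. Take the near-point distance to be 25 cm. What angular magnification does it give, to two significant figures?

M = 1 + D/f = 1 + 25/9.5 = 3.632.

3.6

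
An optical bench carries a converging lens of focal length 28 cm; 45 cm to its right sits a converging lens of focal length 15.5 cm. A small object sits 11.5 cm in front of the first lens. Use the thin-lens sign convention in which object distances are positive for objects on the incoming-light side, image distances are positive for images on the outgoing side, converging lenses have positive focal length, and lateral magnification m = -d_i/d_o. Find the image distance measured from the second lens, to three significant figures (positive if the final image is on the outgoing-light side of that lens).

20.4 cm

Applying the thin-lens equation to the first lens, 1/28 = 1/11.5 + 1/d_i1, which gives d_i1 = -19.515 cm.
The intermediate image is virtual, 19.515 cm to the left of lens 1, so d_o2 = L - d_i1 = 45 - (-19.515) = 64.515 cm.
Applying the thin-lens equation again with f_2 = 15.5 cm and d_o2 = 64.515 cm gives d_i2 = 20.402 cm.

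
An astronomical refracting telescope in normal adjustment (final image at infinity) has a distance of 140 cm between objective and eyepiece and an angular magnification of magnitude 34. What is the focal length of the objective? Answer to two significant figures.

In normal adjustment the tube length equals f_obj + f_eye and |M| = f_obj/f_eye.
So f_obj = 34 f_eye and 34 f_eye + f_eye = 140 cm, giving f_eye = 140/35 = 4.000 cm and f_obj = 136.000 cm.

140 cm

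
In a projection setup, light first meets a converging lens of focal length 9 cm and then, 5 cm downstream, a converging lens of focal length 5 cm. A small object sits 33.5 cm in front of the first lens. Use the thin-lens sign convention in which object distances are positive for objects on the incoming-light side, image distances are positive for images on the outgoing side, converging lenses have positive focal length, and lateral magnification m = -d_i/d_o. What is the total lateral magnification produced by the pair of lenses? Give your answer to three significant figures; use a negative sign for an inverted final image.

-0.149

First lens: d_i1 = 1/(1/9 - 1/33.5) = 12.306 cm.
m_1 = -(12.306)/33.5 = -0.3673.
Since 12.306 cm > 5 cm, the first image lies past the second lens and serves as a virtual object: d_o2 = L - d_i1 = -7.306 cm.
Second lens: d_i2 = 1/(1/5 - 1/(-7.306)) = 2.968 cm.
m_2 = -(2.968)/(-7.306) = 0.4063.
Total m = m_1 x m_2 = (-0.3673)(0.4063) = -0.1493.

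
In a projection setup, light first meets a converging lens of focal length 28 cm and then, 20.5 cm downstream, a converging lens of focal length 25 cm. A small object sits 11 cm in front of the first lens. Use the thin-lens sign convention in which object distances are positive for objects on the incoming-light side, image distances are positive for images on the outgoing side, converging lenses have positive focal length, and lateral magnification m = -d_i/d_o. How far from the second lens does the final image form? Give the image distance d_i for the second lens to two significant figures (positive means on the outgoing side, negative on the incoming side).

71 cm

Lens 1: 1/d_i1 = 1/f_1 - 1/d_o1 = 1/28 - 1/11 = -0.05519 cm^-1, so d_i1 = -18.118 cm.
The intermediate image is virtual, 18.118 cm to the left of lens 1, so d_o2 = L - d_i1 = 20.5 - (-18.118) = 38.618 cm.
Lens 2: 1/d_i2 = 1/f_2 - 1/d_o2 = 1/25 - 1/(38.618) = 0.01411 cm^-1, so d_i2 = 70.896 cm.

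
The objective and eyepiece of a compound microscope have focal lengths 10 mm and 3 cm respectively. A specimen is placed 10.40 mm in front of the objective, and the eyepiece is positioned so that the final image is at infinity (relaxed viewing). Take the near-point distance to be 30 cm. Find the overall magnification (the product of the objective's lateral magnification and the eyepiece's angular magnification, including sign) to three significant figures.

-250

Convert to cm: f_obj = 10 mm = 1 cm; d_o = 10.40 mm = 1.04 cm.
Objective: 1/d_i = 1/f_obj - 1/d_o = 1/1 - 1/1.04 = 0.03846 cm^-1, so d_i = 26.000 cm.
m_obj = -d_i/d_o = -26.000/1.04 = -25.000.
Eyepiece angular magnification (image at infinity): M_eye = D/f_e = 30/3 = 10.000.
Overall M = m_obj x M_eye = (-25.000)(10.000) = -250.00.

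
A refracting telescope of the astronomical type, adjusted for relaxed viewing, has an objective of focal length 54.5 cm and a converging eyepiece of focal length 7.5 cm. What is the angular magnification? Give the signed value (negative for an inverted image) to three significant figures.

-7.27

M = -f_obj/f_eye = -54.5/(7.5) = -7.267.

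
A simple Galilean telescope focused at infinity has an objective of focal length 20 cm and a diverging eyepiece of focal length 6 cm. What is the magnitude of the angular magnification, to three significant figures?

3.33

|M| = f_obj/|f_eye| = 20/6 = 3.333.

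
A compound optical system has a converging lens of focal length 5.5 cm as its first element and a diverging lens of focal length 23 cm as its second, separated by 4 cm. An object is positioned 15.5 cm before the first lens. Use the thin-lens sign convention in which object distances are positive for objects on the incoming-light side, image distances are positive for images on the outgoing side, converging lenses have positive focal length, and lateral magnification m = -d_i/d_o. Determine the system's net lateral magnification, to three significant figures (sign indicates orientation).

Lens 1: 1/d_i1 = 1/f_1 - 1/d_o1 = 1/5.5 - 1/15.5 = 0.11730 cm^-1, so d_i1 = 8.525 cm.
m_1 = -(8.525)/15.5 = -0.5500.
This image would form 8.525 cm past lens 1, i.e. 4.525 cm beyond lens 2, so it is a virtual object for lens 2: d_o2 = 4 - 8.525 = -4.525 cm.
Lens 2: 1/d_i2 = 1/f_2 - 1/d_o2 = 1/(-23) - 1/(-4.525) = 0.17752 cm^-1, so d_i2 = 5.633 cm.
m_2 = -(5.633)/(-4.525) = 1.2449.
Total m = m_1 x m_2 = (-0.5500)(1.2449) = -0.6847.

-0.685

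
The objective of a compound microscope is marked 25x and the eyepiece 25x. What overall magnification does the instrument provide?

The overall magnification of a compound microscope is the product of the objective and eyepiece magnifications:
M = M_obj x M_eye = 25 x 25 = 625.

625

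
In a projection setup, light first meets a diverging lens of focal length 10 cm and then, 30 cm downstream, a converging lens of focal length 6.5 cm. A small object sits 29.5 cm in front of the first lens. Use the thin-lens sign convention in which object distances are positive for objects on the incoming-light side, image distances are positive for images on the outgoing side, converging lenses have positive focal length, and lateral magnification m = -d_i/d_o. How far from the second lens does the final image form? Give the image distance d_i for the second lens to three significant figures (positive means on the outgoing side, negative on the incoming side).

7.86 cm

First lens: d_i1 = 1/(1/(-10) - 1/29.5) = -7.468 cm.
With d_i1 < 0 the first image is virtual and lies on the object side; the object distance for lens 2 is d_o2 = 30 - (-7.468) = 37.468 cm.
Second lens: d_i2 = 1/(1/6.5 - 1/(37.468)) = 7.864 cm.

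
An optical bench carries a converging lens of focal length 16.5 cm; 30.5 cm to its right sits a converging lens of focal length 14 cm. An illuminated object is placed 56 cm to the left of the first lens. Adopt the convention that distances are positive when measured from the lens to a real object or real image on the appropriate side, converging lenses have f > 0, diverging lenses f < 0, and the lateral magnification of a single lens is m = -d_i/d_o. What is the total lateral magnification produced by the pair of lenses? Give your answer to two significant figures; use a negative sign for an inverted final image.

Applying the thin-lens equation to the first lens, 1/16.5 = 1/56 + 1/d_i1, which gives d_i1 = 23.392 cm.
Its lateral magnification is m_1 = -d_i1/d_o1 = -(23.392)/56 = -0.4177.
Object distance for lens 2: d_o2 = 30.5 - 23.392 = 7.108 cm.
Applying the thin-lens equation again with f_2 = 14 cm and d_o2 = 7.108 cm gives d_i2 = -14.437 cm.
m_2 = -(-14.437)/(7.108) = 2.0312.
Overall magnification: m = m_1 m_2 = -0.8485.

-0.85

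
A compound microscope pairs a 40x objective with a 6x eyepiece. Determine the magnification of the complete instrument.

240

The overall magnification of a compound microscope is the product of the objective and eyepiece magnifications:
M = M_obj x M_eye = 40 x 6 = 240.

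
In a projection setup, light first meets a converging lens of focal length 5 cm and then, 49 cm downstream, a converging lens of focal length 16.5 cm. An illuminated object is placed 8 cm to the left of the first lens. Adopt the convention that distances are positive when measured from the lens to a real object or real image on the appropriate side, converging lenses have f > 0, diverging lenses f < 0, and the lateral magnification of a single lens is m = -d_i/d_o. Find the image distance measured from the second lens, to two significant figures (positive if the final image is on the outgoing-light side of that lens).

31 cm

Applying the thin-lens equation to the first lens, 1/5 = 1/8 + 1/d_i1, which gives d_i1 = 13.333 cm.
That image sits 35.667 cm in front of the second lens, so d_o2 = 35.667 cm.
Applying the thin-lens equation again with f_2 = 16.5 cm and d_o2 = 35.667 cm gives d_i2 = 30.704 cm.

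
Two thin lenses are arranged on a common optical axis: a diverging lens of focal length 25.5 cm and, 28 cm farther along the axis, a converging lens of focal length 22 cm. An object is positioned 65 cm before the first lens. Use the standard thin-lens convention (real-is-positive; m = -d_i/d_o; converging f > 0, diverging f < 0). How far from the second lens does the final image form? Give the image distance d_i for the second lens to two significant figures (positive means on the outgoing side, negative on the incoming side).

Applying the thin-lens equation to the first lens, 1/(-25.5) = 1/65 + 1/d_i1, which gives d_i1 = -18.315 cm.
With d_i1 < 0 the first image is virtual and lies on the object side; the object distance for lens 2 is d_o2 = 28 - (-18.315) = 46.315 cm.
Applying the thin-lens equation again with f_2 = 22 cm and d_o2 = 46.315 cm gives d_i2 = 41.905 cm.

42 cm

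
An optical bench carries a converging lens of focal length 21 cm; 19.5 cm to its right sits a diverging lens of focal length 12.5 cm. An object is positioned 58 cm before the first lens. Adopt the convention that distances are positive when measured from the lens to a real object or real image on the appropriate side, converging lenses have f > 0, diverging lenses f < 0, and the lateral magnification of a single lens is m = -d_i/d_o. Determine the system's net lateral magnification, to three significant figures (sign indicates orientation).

First lens: d_i1 = 1/(1/21 - 1/58) = 32.919 cm.
m_1 = -(32.919)/58 = -0.5676.
Since 32.919 cm > 19.5 cm, the first image lies past the second lens and serves as a virtual object: d_o2 = L - d_i1 = -13.419 cm.
Second lens: d_i2 = 1/(1/(-12.5) - 1/(-13.419)) = -182.537 cm.
m_2 = -(-182.537)/(-13.419) = -13.6029.
Total m = m_1 x m_2 = (-0.5676)(-13.6029) = 7.7206.

7.72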